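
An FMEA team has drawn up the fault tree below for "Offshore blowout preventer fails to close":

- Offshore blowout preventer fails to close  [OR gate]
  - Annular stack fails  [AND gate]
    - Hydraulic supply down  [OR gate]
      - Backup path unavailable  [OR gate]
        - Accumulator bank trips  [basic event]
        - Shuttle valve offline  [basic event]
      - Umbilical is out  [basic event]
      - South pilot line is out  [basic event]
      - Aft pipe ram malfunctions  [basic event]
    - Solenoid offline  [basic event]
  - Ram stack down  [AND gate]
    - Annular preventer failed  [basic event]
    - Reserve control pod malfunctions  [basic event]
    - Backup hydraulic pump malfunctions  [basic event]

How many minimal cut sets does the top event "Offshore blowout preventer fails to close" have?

6

Backup path unavailable [OR]: union of children's cut sets → 2 cut set(s).
Hydraulic supply down [OR]: union of children's cut sets → 5 cut set(s).
Annular stack fails [AND]: one cut set from each child combined → 5 × 1 = 5 cut set(s).
Ram stack down [AND]: one cut set from each child combined → 1 × 1 × 1 = 1 cut set(s).
Offshore blowout preventer fails to close [OR]: union of children's cut sets → 6 cut set(s).
Minimal cut sets: {Accumulator bank trips, Solenoid offline}; {Shuttle valve offline, Solenoid offline}; {Solenoid offline, Umbilical is out}; {Solenoid offline, South pilot line is out}; {Aft pipe ram malfunctions, Solenoid offline}; {Annular preventer failed, Backup hydraulic pump malfunctions, Reserve control pod malfunctions}.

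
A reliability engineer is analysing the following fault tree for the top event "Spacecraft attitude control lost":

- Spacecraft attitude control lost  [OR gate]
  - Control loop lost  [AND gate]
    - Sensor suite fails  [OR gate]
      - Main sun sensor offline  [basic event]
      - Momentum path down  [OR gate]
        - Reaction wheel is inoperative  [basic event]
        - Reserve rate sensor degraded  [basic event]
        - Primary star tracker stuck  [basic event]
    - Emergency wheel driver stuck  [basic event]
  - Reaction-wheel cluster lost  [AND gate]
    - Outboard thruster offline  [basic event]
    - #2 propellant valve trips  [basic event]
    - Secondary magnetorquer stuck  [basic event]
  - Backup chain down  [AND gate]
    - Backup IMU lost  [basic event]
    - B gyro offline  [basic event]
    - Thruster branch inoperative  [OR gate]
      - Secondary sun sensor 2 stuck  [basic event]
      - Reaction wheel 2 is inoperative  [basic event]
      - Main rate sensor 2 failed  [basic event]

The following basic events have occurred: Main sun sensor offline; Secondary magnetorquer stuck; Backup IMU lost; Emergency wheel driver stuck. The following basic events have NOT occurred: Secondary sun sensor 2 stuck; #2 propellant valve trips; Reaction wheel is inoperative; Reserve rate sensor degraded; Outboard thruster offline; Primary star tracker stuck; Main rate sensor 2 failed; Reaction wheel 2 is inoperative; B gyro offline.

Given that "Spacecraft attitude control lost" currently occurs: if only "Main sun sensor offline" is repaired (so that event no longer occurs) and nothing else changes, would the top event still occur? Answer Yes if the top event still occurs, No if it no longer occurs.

Counterfactual: set "Main sun sensor offline" to not occurred.
Momentum path down [OR]: Reaction wheel is inoperative=not, Reserve rate sensor degraded=not, Primary star tracker stuck=not → no input occurs → does not occur.
Sensor suite fails [OR]: Main sun sensor offline=not, Momentum path down=not → no input occurs → does not occur.
Control loop lost [AND]: Sensor suite fails=not, Emergency wheel driver stuck=occurs → not all inputs occur → does not occur.
Reaction-wheel cluster lost [AND]: Outboard thruster offline=not, #2 propellant valve trips=not, Secondary magnetorquer stuck=occurs → not all inputs occur → does not occur.
Thruster branch inoperative [OR]: Secondary sun sensor 2 stuck=not, Reaction wheel 2 is inoperative=not, Main rate sensor 2 failed=not → no input occurs → does not occur.
Backup chain down [AND]: Backup IMU lost=occurs, B gyro offline=not, Thruster branch inoperative=not → not all inputs occur → does not occur.
Spacecraft attitude control lost [OR]: Control loop lost=not, Reaction-wheel cluster lost=not, Backup chain down=not → no input occurs → does not occur.

No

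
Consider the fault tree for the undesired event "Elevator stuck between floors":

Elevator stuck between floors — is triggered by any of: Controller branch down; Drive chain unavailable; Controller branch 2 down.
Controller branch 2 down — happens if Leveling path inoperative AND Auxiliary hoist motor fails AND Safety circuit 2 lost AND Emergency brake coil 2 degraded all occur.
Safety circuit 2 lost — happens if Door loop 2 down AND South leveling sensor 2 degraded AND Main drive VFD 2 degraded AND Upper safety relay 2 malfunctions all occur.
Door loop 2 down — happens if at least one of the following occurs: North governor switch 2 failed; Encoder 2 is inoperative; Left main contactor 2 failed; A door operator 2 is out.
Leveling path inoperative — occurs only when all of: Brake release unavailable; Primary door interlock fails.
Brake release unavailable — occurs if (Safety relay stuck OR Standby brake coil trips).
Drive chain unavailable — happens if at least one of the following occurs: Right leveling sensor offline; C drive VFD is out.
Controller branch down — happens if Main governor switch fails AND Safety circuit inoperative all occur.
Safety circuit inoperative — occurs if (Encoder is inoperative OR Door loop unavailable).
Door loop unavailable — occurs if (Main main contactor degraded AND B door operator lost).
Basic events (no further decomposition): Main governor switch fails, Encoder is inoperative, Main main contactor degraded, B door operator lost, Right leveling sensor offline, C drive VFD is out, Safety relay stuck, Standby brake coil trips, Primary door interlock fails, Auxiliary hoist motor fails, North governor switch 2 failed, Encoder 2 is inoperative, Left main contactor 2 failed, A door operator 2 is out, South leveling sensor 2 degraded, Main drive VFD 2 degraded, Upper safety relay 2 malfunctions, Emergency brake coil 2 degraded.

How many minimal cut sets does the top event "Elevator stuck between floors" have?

Door loop unavailable [AND]: one cut set from each child combined → 1 × 1 = 1 cut set(s).
Safety circuit inoperative [OR]: union of children's cut sets → 2 cut set(s).
Controller branch down [AND]: one cut set from each child combined → 1 × 2 = 2 cut set(s).
Drive chain unavailable [OR]: union of children's cut sets → 2 cut set(s).
Brake release unavailable [OR]: union of children's cut sets → 2 cut set(s).
Leveling path inoperative [AND]: one cut set from each child combined → 2 × 1 = 2 cut set(s).
Door loop 2 down [OR]: union of children's cut sets → 4 cut set(s).
Safety circuit 2 lost [AND]: one cut set from each child combined → 4 × 1 × 1 × 1 = 4 cut set(s).
Controller branch 2 down [AND]: one cut set from each child combined → 2 × 1 × 4 × 1 = 8 cut set(s).
Elevator stuck between floors [OR]: union of children's cut sets → 12 cut set(s).

12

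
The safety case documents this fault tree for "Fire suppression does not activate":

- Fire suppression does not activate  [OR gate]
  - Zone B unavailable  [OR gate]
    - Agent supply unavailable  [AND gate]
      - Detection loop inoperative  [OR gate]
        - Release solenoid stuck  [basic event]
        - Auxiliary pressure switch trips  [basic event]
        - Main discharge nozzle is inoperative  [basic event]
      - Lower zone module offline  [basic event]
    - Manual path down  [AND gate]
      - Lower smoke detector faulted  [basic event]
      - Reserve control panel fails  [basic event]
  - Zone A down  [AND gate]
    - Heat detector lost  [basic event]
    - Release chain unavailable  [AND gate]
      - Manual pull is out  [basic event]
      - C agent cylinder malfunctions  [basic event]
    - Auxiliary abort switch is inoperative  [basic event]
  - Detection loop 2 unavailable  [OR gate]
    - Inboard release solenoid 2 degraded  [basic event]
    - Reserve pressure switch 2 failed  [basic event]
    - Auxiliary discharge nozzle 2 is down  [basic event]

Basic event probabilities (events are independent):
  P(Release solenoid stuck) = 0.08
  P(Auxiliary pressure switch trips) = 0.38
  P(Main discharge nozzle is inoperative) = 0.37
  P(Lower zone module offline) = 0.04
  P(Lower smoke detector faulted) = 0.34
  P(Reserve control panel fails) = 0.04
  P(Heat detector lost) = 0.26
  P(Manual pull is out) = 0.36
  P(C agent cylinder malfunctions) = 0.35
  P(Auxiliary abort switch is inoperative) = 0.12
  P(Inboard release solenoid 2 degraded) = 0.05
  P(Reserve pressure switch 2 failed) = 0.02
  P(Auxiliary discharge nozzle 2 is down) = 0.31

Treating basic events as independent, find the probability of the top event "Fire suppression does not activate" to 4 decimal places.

0.3850

P(Detection loop inoperative) [OR] = 1 − (1−0.08) × (1−0.38) × (1−0.37) = 0.640648
P(Agent supply unavailable) [AND] = 0.640648 × 0.04 = 0.025626
P(Manual path down) [AND] = 0.34 × 0.04 = 0.013600
P(Zone B unavailable) [OR] = 1 − (1−0.025626) × (1−0.013600) = 0.038877
P(Release chain unavailable) [AND] = 0.36 × 0.35 = 0.126000
P(Zone A down) [AND] = 0.26 × 0.126000 × 0.12 = 0.003931
P(Detection loop 2 unavailable) [OR] = 1 − (1−0.05) × (1−0.02) × (1−0.31) = 0.357610
P(Fire suppression does not activate) [OR] = 1 − (1−0.038877) × (1−0.003931) × (1−0.357610) = 0.385011
Rounded to 4 decimal places: P(Fire suppression does not activate) ≈ 0.3850.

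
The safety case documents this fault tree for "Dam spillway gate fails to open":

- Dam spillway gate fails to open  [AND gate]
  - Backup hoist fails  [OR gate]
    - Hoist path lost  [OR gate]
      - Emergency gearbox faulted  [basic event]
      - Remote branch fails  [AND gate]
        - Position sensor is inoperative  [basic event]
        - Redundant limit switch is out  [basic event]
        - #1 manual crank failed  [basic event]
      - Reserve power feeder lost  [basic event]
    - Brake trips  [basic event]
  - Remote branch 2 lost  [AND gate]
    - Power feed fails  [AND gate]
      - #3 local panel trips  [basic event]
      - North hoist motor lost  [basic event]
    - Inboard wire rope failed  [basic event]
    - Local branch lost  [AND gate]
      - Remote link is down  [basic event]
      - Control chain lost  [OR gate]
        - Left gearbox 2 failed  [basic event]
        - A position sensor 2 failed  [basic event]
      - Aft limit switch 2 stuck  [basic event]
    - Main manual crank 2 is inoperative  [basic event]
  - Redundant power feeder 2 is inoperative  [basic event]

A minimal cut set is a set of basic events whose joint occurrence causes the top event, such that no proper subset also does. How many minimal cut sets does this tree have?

8

Remote branch fails [AND]: one cut set from each child combined → 1 × 1 × 1 = 1 cut set(s).
Hoist path lost [OR]: union of children's cut sets → 3 cut set(s).
Backup hoist fails [OR]: union of children's cut sets → 4 cut set(s).
Power feed fails [AND]: one cut set from each child combined → 1 × 1 = 1 cut set(s).
Control chain lost [OR]: union of children's cut sets → 2 cut set(s).
Local branch lost [AND]: one cut set from each child combined → 1 × 2 × 1 = 2 cut set(s).
Remote branch 2 lost [AND]: one cut set from each child combined → 1 × 1 × 2 × 1 = 2 cut set(s).
Dam spillway gate fails to open [AND]: one cut set from each child combined → 4 × 2 × 1 = 8 cut set(s).
Minimal cut sets: {#3 local panel trips, Aft limit switch 2 stuck, Emergency gearbox faulted, Inboard wire rope failed, Left gearbox 2 failed, Main manual crank 2 is inoperative, North hoist motor lost, Redundant power feeder 2 is inoperative, Remote link is down}; {#3 local panel trips, A position sensor 2 failed, Aft limit switch 2 stuck, Emergency gearbox faulted, Inboard wire rope failed, Main manual crank 2 is inoperative, North hoist motor lost, Redundant power feeder 2 is inoperative, Remote link is down}; {#1 manual crank failed, #3 local panel trips, Aft limit switch 2 stuck, Inboard wire rope failed, Left gearbox 2 failed, Main manual crank 2 is inoperative, North hoist motor lost, Position sensor is inoperative, Redundant limit switch is out, Redundant power feeder 2 is inoperative, Remote link is down}; {#1 manual crank failed, #3 local panel trips, A position sensor 2 failed, Aft limit switch 2 stuck, Inboard wire rope failed, Main manual crank 2 is inoperative, North hoist motor lost, Position sensor is inoperative, Redundant limit switch is out, Redundant power feeder 2 is inoperative, Remote link is down}; {#3 local panel trips, Aft limit switch 2 stuck, Inboard wire rope failed, Left gearbox 2 failed, Main manual crank 2 is inoperative, North hoist motor lost, Redundant power feeder 2 is inoperative, Remote link is down, Reserve power feeder lost}; {#3 local panel trips, A position sensor 2 failed, Aft limit switch 2 stuck, Inboard wire rope failed, Main manual crank 2 is inoperative, North hoist motor lost, Redundant power feeder 2 is inoperative, Remote link is down, Reserve power feeder lost}; {#3 local panel trips, Aft limit switch 2 stuck, Brake trips, Inboard wire rope failed, Left gearbox 2 failed, Main manual crank 2 is inoperative, North hoist motor lost, Redundant power feeder 2 is inoperative, Remote link is down}; {#3 local panel trips, A position sensor 2 failed, Aft limit switch 2 stuck, Brake trips, Inboard wire rope failed, Main manual crank 2 is inoperative, North hoist motor lost, Redundant power feeder 2 is inoperative, Remote link is down}.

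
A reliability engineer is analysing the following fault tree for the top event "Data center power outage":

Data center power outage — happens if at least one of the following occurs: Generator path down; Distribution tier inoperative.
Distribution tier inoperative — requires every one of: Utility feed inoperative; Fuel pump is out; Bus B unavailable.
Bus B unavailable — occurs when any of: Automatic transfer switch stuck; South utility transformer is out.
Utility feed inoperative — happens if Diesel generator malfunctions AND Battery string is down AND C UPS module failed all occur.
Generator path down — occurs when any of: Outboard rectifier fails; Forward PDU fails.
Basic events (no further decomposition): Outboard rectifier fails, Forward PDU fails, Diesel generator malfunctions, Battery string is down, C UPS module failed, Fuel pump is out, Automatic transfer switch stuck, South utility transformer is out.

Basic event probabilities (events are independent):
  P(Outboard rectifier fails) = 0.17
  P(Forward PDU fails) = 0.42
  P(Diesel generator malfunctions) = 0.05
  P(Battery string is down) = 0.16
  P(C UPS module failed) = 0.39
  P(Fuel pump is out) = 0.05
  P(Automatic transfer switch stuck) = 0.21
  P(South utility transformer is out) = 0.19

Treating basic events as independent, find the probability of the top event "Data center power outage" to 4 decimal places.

0.5186

P(Generator path down) [OR] = 1 − (1−0.17) × (1−0.42) = 0.518600
P(Utility feed inoperative) [AND] = 0.05 × 0.16 × 0.39 = 0.003120
P(Bus B unavailable) [OR] = 1 − (1−0.21) × (1−0.19) = 0.360100
P(Distribution tier inoperative) [AND] = 0.003120 × 0.05 × 0.360100 = 0.000056
P(Data center power outage) [OR] = 1 − (1−0.518600) × (1−0.000056) = 0.518627
Rounded to 4 decimal places: P(Data center power outage) ≈ 0.5186.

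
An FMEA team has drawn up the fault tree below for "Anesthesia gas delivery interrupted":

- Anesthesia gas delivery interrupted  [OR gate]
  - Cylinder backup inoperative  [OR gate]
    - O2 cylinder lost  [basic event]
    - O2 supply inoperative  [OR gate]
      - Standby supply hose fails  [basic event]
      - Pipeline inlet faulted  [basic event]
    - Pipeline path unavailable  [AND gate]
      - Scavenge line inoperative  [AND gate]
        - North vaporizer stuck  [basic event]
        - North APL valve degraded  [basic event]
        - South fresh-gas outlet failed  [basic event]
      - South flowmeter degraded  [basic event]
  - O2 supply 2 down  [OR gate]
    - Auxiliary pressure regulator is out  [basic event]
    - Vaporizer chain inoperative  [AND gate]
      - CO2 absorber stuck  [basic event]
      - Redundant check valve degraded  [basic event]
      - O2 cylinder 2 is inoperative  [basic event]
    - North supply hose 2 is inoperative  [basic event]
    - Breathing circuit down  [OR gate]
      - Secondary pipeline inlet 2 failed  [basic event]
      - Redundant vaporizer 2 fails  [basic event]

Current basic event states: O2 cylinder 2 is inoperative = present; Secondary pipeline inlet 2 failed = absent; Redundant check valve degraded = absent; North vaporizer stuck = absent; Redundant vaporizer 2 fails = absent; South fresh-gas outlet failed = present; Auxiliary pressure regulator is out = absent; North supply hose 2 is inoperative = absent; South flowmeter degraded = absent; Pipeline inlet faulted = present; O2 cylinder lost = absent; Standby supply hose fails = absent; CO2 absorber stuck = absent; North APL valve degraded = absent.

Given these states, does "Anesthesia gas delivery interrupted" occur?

Yes

O2 supply inoperative [OR]: Standby supply hose fails=not, Pipeline inlet faulted=occurs → at least one input occurs → occurs.
Scavenge line inoperative [AND]: North vaporizer stuck=not, North APL valve degraded=not, South fresh-gas outlet failed=occurs → not all inputs occur → does not occur.
Pipeline path unavailable [AND]: Scavenge line inoperative=not, South flowmeter degraded=not → not all inputs occur → does not occur.
Cylinder backup inoperative [OR]: O2 cylinder lost=not, O2 supply inoperative=occurs, Pipeline path unavailable=not → at least one input occurs → occurs.
Vaporizer chain inoperative [AND]: CO2 absorber stuck=not, Redundant check valve degraded=not, O2 cylinder 2 is inoperative=occurs → not all inputs occur → does not occur.
Breathing circuit down [OR]: Secondary pipeline inlet 2 failed=not, Redundant vaporizer 2 fails=not → no input occurs → does not occur.
O2 supply 2 down [OR]: Auxiliary pressure regulator is out=not, Vaporizer chain inoperative=not, North supply hose 2 is inoperative=not, Breathing circuit down=not → no input occurs → does not occur.
Anesthesia gas delivery interrupted [OR]: Cylinder backup inoperative=occurs, O2 supply 2 down=not → at least one input occurs → occurs.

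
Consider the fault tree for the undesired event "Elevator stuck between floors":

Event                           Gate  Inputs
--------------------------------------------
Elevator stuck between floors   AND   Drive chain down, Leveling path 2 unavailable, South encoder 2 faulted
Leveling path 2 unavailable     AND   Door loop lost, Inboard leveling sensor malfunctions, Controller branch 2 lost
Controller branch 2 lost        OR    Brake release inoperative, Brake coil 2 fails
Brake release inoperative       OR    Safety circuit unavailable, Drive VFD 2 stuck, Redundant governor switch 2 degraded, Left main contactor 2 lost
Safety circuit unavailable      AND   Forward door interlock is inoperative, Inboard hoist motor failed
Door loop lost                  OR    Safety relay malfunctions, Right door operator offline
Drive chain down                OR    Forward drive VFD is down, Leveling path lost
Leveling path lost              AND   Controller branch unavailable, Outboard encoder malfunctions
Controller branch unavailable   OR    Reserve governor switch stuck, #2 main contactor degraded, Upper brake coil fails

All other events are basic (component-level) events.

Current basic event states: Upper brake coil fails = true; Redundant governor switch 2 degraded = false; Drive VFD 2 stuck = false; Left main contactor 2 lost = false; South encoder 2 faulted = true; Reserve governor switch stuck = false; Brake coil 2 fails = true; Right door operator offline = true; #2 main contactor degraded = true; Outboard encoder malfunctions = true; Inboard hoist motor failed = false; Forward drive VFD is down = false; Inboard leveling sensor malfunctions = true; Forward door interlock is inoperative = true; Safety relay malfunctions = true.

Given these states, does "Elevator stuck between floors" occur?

Yes

Controller branch unavailable [OR]: Reserve governor switch stuck=not, #2 main contactor degraded=occurs, Upper brake coil fails=occurs → at least one input occurs → occurs.
Leveling path lost [AND]: Controller branch unavailable=occurs, Outboard encoder malfunctions=occurs → all inputs occur → occurs.
Drive chain down [OR]: Forward drive VFD is down=not, Leveling path lost=occurs → at least one input occurs → occurs.
Door loop lost [OR]: Safety relay malfunctions=occurs, Right door operator offline=occurs → at least one input occurs → occurs.
Safety circuit unavailable [AND]: Forward door interlock is inoperative=occurs, Inboard hoist motor failed=not → not all inputs occur → does not occur.
Brake release inoperative [OR]: Safety circuit unavailable=not, Drive VFD 2 stuck=not, Redundant governor switch 2 degraded=not, Left main contactor 2 lost=not → no input occurs → does not occur.
Controller branch 2 lost [OR]: Brake release inoperative=not, Brake coil 2 fails=occurs → at least one input occurs → occurs.
Leveling path 2 unavailable [AND]: Door loop lost=occurs, Inboard leveling sensor malfunctions=occurs, Controller branch 2 lost=occurs → all inputs occur → occurs.
Elevator stuck between floors [AND]: Drive chain down=occurs, Leveling path 2 unavailable=occurs, South encoder 2 faulted=occurs → all inputs occur → occurs.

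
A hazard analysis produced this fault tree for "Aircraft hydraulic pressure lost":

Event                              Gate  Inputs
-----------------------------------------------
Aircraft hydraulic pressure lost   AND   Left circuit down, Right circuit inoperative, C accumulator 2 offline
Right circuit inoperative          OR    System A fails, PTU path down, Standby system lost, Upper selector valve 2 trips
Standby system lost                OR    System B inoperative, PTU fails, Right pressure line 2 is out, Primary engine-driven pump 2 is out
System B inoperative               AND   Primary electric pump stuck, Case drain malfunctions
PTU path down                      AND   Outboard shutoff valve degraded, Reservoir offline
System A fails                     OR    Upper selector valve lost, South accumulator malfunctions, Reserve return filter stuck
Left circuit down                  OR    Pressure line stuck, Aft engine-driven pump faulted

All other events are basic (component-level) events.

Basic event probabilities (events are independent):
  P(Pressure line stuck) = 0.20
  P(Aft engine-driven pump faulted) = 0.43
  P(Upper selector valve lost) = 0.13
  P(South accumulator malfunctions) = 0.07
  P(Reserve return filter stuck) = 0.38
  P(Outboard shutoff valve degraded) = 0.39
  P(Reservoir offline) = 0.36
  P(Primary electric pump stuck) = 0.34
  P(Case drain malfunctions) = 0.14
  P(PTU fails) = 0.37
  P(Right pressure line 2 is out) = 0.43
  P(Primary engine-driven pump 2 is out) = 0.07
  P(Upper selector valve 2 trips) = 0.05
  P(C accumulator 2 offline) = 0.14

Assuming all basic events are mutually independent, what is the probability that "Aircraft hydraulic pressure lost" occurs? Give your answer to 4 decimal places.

0.0662

P(Left circuit down) [OR] = 1 − (1−0.20) × (1−0.43) = 0.544000
P(System A fails) [OR] = 1 − (1−0.13) × (1−0.07) × (1−0.38) = 0.498358
P(PTU path down) [AND] = 0.39 × 0.36 = 0.140400
P(System B inoperative) [AND] = 0.34 × 0.14 = 0.047600
P(Standby system lost) [OR] = 1 − (1−0.047600) × (1−0.37) × (1−0.43) × (1−0.07) = 0.681934
P(Right circuit inoperative) [OR] = 1 − (1−0.498358) × (1−0.140400) × (1−0.681934) × (1−0.05) = 0.869704
P(Aircraft hydraulic pressure lost) [AND] = 0.544000 × 0.869704 × 0.14 = 0.066237
Rounded to 4 decimal places: P(Aircraft hydraulic pressure lost) ≈ 0.0662.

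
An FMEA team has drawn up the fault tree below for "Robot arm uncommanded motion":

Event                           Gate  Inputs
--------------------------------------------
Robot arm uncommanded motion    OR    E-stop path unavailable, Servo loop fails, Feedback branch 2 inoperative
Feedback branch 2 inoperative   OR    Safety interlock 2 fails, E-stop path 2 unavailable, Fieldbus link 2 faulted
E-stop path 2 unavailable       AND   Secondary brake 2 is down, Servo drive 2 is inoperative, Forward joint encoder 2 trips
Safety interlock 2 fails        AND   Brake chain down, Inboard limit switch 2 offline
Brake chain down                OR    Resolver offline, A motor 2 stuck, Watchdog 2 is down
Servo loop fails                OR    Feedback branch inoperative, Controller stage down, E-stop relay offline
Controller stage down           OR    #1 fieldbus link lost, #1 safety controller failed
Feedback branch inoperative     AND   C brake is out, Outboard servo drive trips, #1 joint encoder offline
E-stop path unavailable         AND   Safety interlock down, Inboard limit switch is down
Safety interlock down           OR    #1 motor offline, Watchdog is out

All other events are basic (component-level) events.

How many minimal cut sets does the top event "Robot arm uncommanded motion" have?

Safety interlock down [OR]: union of children's cut sets → 2 cut set(s).
E-stop path unavailable [AND]: one cut set from each child combined → 2 × 1 = 2 cut set(s).
Feedback branch inoperative [AND]: one cut set from each child combined → 1 × 1 × 1 = 1 cut set(s).
Controller stage down [OR]: union of children's cut sets → 2 cut set(s).
Servo loop fails [OR]: union of children's cut sets → 4 cut set(s).
Brake chain down [OR]: union of children's cut sets → 3 cut set(s).
Safety interlock 2 fails [AND]: one cut set from each child combined → 3 × 1 = 3 cut set(s).
E-stop path 2 unavailable [AND]: one cut set from each child combined → 1 × 1 × 1 = 1 cut set(s).
Feedback branch 2 inoperative [OR]: union of children's cut sets → 5 cut set(s).
Robot arm uncommanded motion [OR]: union of children's cut sets → 11 cut set(s).

11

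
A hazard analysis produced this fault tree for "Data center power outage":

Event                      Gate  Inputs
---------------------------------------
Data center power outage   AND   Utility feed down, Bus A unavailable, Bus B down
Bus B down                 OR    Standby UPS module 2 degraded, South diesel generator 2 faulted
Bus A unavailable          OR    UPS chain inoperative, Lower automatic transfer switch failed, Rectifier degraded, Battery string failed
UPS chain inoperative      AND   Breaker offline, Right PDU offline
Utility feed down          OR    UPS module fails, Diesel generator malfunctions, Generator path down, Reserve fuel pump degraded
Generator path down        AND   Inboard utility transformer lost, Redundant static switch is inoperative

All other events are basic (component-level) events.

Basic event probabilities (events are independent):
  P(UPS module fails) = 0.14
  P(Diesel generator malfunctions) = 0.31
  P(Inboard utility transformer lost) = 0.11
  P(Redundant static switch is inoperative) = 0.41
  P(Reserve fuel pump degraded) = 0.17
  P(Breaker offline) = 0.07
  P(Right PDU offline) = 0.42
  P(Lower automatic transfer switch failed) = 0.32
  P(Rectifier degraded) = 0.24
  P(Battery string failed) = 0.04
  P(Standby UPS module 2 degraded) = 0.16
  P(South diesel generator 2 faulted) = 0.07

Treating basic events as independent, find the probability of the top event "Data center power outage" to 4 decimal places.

0.0601

P(Generator path down) [AND] = 0.11 × 0.41 = 0.045100
P(Utility feed down) [OR] = 1 − (1−0.14) × (1−0.31) × (1−0.045100) × (1−0.17) = 0.529691
P(UPS chain inoperative) [AND] = 0.07 × 0.42 = 0.029400
P(Bus A unavailable) [OR] = 1 − (1−0.029400) × (1−0.32) × (1−0.24) × (1−0.04) = 0.518458
P(Bus B down) [OR] = 1 − (1−0.16) × (1−0.07) = 0.218800
P(Data center power outage) [AND] = 0.529691 × 0.518458 × 0.218800 = 0.060087
Rounded to 4 decimal places: P(Data center power outage) ≈ 0.0601.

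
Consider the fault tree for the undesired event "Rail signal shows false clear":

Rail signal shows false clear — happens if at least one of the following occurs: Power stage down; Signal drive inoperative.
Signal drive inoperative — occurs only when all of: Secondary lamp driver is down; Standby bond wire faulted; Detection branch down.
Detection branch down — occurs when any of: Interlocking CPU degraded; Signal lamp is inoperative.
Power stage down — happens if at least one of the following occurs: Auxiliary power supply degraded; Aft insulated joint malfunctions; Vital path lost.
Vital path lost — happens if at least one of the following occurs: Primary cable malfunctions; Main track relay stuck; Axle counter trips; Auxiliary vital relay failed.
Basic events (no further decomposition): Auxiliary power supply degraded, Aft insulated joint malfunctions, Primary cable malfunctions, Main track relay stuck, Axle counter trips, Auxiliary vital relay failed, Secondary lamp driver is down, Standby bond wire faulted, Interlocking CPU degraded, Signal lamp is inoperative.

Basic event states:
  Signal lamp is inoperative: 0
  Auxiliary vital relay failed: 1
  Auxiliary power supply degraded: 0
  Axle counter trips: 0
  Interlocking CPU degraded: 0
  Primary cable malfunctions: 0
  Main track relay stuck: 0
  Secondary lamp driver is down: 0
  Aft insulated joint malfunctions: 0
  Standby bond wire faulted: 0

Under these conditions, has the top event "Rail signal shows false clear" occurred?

Yes

Vital path lost [OR]: Primary cable malfunctions=not, Main track relay stuck=not, Axle counter trips=not, Auxiliary vital relay failed=occurs → at least one input occurs → occurs.
Power stage down [OR]: Auxiliary power supply degraded=not, Aft insulated joint malfunctions=not, Vital path lost=occurs → at least one input occurs → occurs.
Detection branch down [OR]: Interlocking CPU degraded=not, Signal lamp is inoperative=not → no input occurs → does not occur.
Signal drive inoperative [AND]: Secondary lamp driver is down=not, Standby bond wire faulted=not, Detection branch down=not → not all inputs occur → does not occur.
Rail signal shows false clear [OR]: Power stage down=occurs, Signal drive inoperative=not → at least one input occurs → occurs.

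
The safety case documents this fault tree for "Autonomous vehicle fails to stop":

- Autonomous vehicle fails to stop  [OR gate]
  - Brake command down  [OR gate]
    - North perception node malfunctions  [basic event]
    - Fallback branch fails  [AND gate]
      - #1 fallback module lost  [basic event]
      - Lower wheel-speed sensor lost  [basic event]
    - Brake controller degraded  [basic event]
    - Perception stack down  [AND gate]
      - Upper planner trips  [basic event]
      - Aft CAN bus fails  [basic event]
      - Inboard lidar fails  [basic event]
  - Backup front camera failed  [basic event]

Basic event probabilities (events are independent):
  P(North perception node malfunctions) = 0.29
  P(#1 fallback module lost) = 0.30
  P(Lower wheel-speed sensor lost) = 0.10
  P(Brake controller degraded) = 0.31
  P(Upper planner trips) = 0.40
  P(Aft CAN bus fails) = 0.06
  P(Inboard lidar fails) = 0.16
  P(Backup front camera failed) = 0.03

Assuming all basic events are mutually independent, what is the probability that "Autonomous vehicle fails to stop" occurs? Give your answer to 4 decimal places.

P(Fallback branch fails) [AND] = 0.30 × 0.10 = 0.030000
P(Perception stack down) [AND] = 0.40 × 0.06 × 0.16 = 0.003840
P(Brake command down) [OR] = 1 − (1−0.29) × (1−0.030000) × (1−0.31) × (1−0.003840) = 0.526622
P(Autonomous vehicle fails to stop) [OR] = 1 − (1−0.526622) × (1−0.03) = 0.540823
Rounded to 4 decimal places: P(Autonomous vehicle fails to stop) ≈ 0.5408.

0.5408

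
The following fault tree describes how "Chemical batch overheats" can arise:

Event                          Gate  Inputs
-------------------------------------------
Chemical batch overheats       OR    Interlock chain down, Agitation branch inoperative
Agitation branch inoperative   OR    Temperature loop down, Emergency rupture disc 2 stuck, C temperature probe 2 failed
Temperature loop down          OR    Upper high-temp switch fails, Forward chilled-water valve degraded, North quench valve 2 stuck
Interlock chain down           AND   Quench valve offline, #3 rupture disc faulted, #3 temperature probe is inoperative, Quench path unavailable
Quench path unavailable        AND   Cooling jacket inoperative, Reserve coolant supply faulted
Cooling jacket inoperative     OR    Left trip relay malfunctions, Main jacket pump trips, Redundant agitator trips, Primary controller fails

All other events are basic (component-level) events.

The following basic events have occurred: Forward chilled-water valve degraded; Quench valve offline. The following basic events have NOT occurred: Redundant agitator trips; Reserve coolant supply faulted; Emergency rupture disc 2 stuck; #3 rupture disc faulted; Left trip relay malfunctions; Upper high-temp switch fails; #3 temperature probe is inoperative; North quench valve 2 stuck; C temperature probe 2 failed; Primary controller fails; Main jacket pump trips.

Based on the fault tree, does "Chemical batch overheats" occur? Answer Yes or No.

Cooling jacket inoperative [OR]: Left trip relay malfunctions=not, Main jacket pump trips=not, Redundant agitator trips=not, Primary controller fails=not → no input occurs → does not occur.
Quench path unavailable [AND]: Cooling jacket inoperative=not, Reserve coolant supply faulted=not → not all inputs occur → does not occur.
Interlock chain down [AND]: Quench valve offline=occurs, #3 rupture disc faulted=not, #3 temperature probe is inoperative=not, Quench path unavailable=not → not all inputs occur → does not occur.
Temperature loop down [OR]: Upper high-temp switch fails=not, Forward chilled-water valve degraded=occurs, North quench valve 2 stuck=not → at least one input occurs → occurs.
Agitation branch inoperative [OR]: Temperature loop down=occurs, Emergency rupture disc 2 stuck=not, C temperature probe 2 failed=not → at least one input occurs → occurs.
Chemical batch overheats [OR]: Interlock chain down=not, Agitation branch inoperative=occurs → at least one input occurs → occurs.

Yes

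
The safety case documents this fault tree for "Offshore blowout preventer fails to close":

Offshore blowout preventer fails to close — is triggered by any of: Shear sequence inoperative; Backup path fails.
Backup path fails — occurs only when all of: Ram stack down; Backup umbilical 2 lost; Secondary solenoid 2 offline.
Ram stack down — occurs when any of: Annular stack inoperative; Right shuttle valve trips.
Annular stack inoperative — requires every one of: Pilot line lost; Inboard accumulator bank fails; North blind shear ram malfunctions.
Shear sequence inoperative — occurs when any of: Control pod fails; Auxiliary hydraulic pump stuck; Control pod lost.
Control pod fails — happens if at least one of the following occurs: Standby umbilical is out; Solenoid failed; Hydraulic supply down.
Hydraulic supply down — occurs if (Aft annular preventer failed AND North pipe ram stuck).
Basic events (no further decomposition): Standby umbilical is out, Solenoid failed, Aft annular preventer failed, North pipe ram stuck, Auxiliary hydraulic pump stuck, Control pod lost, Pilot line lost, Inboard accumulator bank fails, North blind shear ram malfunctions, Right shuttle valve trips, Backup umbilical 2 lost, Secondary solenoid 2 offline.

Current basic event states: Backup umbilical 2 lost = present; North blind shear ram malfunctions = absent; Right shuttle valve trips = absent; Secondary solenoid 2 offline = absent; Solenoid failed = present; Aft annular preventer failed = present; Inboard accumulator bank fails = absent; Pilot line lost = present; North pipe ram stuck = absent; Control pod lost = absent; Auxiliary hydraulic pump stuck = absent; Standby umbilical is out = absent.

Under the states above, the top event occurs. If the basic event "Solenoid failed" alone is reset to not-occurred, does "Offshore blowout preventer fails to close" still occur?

No

Counterfactual: set "Solenoid failed" to not occurred.
Hydraulic supply down [AND]: Aft annular preventer failed=occurs, North pipe ram stuck=not → not all inputs occur → does not occur.
Control pod fails [OR]: Standby umbilical is out=not, Solenoid failed=not, Hydraulic supply down=not → no input occurs → does not occur.
Shear sequence inoperative [OR]: Control pod fails=not, Auxiliary hydraulic pump stuck=not, Control pod lost=not → no input occurs → does not occur.
Annular stack inoperative [AND]: Pilot line lost=occurs, Inboard accumulator bank fails=not, North blind shear ram malfunctions=not → not all inputs occur → does not occur.
Ram stack down [OR]: Annular stack inoperative=not, Right shuttle valve trips=not → no input occurs → does not occur.
Backup path fails [AND]: Ram stack down=not, Backup umbilical 2 lost=occurs, Secondary solenoid 2 offline=not → not all inputs occur → does not occur.
Offshore blowout preventer fails to close [OR]: Shear sequence inoperative=not, Backup path fails=not → no input occurs → does not occur.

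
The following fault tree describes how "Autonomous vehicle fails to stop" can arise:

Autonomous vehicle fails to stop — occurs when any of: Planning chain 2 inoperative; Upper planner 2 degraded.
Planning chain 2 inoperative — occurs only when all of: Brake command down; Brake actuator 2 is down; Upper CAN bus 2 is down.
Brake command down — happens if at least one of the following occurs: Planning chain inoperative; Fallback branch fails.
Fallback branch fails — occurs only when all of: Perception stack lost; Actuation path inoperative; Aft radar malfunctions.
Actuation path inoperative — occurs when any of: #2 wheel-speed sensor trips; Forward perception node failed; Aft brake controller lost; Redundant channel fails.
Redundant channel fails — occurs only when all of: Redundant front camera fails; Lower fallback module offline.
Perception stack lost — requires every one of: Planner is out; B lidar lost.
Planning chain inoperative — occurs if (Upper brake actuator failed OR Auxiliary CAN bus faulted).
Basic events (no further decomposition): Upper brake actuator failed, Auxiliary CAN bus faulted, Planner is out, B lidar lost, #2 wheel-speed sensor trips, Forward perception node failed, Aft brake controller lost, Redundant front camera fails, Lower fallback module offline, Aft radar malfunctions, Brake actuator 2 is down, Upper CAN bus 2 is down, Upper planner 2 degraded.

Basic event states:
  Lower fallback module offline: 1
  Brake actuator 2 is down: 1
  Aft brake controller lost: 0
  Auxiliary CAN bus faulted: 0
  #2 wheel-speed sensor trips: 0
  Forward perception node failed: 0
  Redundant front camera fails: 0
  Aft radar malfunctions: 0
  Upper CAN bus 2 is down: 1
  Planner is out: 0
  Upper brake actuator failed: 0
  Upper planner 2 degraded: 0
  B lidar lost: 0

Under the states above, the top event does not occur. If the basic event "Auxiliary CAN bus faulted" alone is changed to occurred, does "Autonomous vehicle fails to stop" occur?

Counterfactual: set "Auxiliary CAN bus faulted" to occurred.
Planning chain inoperative [OR]: Upper brake actuator failed=not, Auxiliary CAN bus faulted=occurs → at least one input occurs → occurs.
Perception stack lost [AND]: Planner is out=not, B lidar lost=not → not all inputs occur → does not occur.
Redundant channel fails [AND]: Redundant front camera fails=not, Lower fallback module offline=occurs → not all inputs occur → does not occur.
Actuation path inoperative [OR]: #2 wheel-speed sensor trips=not, Forward perception node failed=not, Aft brake controller lost=not, Redundant channel fails=not → no input occurs → does not occur.
Fallback branch fails [AND]: Perception stack lost=not, Actuation path inoperative=not, Aft radar malfunctions=not → not all inputs occur → does not occur.
Brake command down [OR]: Planning chain inoperative=occurs, Fallback branch fails=not → at least one input occurs → occurs.
Planning chain 2 inoperative [AND]: Brake command down=occurs, Brake actuator 2 is down=occurs, Upper CAN bus 2 is down=occurs → all inputs occur → occurs.
Autonomous vehicle fails to stop [OR]: Planning chain 2 inoperative=occurs, Upper planner 2 degraded=not → at least one input occurs → occurs.

Yes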